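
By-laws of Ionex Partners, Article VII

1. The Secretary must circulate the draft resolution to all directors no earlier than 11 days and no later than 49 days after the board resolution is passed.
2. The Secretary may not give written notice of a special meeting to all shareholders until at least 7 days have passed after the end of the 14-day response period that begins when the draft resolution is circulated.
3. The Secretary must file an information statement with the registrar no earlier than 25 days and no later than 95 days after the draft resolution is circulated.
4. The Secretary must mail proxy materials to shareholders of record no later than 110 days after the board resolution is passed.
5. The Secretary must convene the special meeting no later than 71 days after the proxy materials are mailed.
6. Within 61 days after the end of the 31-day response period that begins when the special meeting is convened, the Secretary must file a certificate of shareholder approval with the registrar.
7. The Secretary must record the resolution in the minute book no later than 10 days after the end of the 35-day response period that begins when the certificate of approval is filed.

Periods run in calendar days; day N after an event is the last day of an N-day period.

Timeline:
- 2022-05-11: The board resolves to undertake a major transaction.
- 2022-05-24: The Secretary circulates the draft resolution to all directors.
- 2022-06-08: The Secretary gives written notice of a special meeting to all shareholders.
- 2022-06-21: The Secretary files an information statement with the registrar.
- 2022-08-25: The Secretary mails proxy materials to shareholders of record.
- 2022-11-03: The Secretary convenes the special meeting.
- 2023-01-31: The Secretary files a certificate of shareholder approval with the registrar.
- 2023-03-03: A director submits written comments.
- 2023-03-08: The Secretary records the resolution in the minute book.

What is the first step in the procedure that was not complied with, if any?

Step 2

Step 1: the window is 11–49 days after 2022-05-11 (when the board resolution is passed), so 2022-05-22 through 2022-06-29; done 2022-05-24, which is between those dates.
Step 2: the earliest permitted date is 7 days after 2022-06-07 (end of the 14-day response period, which began when the draft resolution is circulated on 2022-05-24), i.e. 2022-06-14; 2022-06-08 is 6 days before the earliest permitted date.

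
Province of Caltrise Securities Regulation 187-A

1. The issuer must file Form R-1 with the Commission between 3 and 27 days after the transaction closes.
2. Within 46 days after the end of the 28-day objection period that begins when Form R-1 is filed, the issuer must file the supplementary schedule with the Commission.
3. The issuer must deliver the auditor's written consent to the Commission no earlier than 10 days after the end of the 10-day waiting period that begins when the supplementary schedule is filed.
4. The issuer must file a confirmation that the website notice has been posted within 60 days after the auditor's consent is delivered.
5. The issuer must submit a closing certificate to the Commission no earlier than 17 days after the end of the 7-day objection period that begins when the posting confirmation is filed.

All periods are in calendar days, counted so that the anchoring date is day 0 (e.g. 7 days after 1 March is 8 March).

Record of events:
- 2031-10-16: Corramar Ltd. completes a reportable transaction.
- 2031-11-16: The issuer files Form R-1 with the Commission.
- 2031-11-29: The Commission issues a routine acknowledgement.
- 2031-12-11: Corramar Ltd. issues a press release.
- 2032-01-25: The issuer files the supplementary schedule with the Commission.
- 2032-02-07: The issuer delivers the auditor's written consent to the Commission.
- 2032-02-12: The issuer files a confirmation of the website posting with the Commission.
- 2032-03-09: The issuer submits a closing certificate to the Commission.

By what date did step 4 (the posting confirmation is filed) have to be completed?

2032-04-07

Step 4 runs from 2032-02-07, when the auditor's consent is delivered. 60 days after 2032-02-07 is 2032-04-07.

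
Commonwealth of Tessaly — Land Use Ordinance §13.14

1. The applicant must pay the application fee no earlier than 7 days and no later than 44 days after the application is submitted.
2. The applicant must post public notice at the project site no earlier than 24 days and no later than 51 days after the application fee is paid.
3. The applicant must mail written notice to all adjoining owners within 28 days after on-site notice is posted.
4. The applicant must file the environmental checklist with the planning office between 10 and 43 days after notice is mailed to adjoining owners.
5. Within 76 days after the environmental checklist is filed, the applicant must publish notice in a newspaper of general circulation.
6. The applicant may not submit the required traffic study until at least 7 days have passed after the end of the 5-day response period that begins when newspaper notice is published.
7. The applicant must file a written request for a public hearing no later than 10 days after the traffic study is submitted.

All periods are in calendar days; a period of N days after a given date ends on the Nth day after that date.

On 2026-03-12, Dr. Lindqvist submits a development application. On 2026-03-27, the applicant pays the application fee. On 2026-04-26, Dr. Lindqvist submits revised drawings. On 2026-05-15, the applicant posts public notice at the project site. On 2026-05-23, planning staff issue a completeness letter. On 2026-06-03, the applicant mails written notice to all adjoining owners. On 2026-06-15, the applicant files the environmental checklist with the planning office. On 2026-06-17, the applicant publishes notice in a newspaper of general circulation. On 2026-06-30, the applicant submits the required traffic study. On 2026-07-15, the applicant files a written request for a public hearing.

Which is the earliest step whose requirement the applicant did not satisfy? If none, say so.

Step 7

(1) the permitted window runs from 2026-03-12 + 7 = 2026-03-19 to 2026-03-12 + 44 = 2026-04-25; done 2026-03-27 — within the window.
(2) the permitted window runs from 2026-03-27 + 24 = 2026-04-20 to 2026-03-27 + 51 = 2026-05-17; done 2026-05-15 — within the window.
(3) due by 2026-05-15 + 28 days = 2026-06-12; completed 2026-06-03, before the deadline.
(4) the permitted window runs from 2026-06-03 + 10 = 2026-06-13 to 2026-06-03 + 43 = 2026-07-16; done 2026-06-15, which is between those dates.
(5) due by 2026-06-15 + 76 days = 2026-08-30; done 2026-06-17 — timely.
(6) permitted from 2026-06-22 + 7 days = 2026-06-29 onward; done 2026-06-30 — permitted.
(7) due by 2026-06-30 + 10 days = 2026-07-10; 2026-07-15 misses that deadline by 5 days.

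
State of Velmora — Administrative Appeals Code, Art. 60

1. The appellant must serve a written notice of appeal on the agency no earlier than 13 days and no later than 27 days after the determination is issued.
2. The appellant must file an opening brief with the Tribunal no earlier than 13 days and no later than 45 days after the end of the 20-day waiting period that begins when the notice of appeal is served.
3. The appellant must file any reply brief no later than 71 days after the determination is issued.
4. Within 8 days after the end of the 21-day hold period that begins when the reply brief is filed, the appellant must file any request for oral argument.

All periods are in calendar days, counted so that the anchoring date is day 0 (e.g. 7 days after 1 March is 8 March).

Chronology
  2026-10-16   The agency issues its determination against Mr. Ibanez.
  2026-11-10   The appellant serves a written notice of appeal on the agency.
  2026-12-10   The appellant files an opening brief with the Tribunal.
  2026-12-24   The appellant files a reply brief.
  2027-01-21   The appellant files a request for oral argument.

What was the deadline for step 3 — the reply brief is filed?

2026-12-26

Step 3 runs from 2026-10-16, when the determination is issued. 71 days after 2026-10-16 is 2026-12-26.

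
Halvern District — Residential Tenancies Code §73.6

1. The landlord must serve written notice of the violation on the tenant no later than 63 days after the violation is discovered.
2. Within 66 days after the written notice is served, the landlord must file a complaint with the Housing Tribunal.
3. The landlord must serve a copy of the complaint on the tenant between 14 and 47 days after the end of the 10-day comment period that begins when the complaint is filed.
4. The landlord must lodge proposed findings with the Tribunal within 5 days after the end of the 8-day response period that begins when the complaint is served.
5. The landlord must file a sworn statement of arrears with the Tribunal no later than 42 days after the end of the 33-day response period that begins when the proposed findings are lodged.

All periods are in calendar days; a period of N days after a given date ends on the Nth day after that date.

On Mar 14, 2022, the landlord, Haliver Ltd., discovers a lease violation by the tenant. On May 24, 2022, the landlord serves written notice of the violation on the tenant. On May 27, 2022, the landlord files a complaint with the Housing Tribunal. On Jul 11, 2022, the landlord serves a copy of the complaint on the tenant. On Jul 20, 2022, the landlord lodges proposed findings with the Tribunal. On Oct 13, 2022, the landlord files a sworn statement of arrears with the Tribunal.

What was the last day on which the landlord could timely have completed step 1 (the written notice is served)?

May 16, 2022

Step 1 runs from Mar 14, 2022, when the violation is discovered. 63 days after Mar 14, 2022 is May 16, 2022.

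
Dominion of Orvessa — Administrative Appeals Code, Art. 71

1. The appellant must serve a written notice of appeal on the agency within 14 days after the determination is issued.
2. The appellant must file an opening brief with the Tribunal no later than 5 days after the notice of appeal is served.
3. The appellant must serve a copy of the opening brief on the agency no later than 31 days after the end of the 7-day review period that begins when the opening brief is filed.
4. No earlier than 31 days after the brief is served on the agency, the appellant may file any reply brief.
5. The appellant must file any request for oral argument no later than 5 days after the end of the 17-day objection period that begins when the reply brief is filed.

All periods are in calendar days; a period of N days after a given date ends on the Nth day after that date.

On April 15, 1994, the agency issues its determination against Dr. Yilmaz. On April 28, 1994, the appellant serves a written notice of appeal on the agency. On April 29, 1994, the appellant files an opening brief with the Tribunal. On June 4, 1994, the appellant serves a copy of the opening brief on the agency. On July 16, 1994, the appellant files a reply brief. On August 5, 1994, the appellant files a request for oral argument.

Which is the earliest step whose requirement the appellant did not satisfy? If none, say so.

Step 1: 14 days after April 15, 1994 (when the determination is issued) is April 29, 1994; done April 28, 1994 — timely.
Step 2: 5 days after April 28, 1994 (when the notice of appeal is served) is May 3, 1994; April 29, 1994 is within that limit.
Step 3: 31 days after May 6, 1994 (end of the 7-day review period, which began when the opening brief is filed on April 29, 1994) is June 6, 1994; June 4, 1994 is within that limit.
Step 4: the earliest permitted date is 31 days after June 4, 1994 (when the brief is served on the agency), i.e. July 5, 1994; done July 16, 1994, after the minimum wait.
Step 5: 5 days after August 2, 1994 (end of the 17-day objection period, which began when the reply brief is filed on July 16, 1994) is August 7, 1994; completed August 5, 1994, before the deadline.

None — every step was satisfied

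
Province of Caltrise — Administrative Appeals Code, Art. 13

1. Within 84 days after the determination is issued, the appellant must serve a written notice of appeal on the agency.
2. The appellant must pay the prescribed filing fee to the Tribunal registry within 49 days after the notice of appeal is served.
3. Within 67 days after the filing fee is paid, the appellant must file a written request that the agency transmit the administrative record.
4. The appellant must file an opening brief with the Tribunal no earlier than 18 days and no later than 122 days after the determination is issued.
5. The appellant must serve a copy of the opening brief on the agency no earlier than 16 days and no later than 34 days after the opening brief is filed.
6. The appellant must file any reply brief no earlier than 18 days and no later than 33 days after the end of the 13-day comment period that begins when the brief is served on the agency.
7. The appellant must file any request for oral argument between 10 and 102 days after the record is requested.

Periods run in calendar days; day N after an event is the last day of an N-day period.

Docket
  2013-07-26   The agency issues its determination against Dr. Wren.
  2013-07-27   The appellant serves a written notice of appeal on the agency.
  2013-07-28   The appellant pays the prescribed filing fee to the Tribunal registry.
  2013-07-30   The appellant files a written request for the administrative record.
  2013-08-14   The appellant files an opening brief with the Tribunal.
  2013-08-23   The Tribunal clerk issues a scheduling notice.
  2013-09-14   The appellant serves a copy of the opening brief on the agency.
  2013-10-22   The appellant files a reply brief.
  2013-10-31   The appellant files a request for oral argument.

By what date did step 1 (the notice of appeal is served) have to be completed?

2013-10-18

Step 1 runs from 2013-07-26, when the determination is issued. 84 days after 2013-07-26 is 2013-10-18.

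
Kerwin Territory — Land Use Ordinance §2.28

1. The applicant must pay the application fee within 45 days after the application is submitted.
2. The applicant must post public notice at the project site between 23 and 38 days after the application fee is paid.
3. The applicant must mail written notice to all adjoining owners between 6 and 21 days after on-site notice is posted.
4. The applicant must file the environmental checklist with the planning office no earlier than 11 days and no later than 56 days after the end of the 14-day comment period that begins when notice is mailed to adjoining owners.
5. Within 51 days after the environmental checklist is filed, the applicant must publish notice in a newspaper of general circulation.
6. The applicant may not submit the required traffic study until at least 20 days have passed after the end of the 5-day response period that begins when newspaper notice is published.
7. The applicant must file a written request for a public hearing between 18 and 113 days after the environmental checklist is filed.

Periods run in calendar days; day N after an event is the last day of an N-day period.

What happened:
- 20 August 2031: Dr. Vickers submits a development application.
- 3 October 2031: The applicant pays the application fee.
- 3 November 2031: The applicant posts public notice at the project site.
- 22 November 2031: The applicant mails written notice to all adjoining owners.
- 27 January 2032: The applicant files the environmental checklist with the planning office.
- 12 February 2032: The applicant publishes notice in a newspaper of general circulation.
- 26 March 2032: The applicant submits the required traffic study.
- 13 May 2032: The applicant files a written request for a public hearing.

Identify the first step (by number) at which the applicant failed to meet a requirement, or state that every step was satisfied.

Step 1 — counting 45 days from 20 August 2031 (when the application is submitted) gives a deadline of 4 October 2031; 3 October 2031 is within that limit.
Step 2 — 23 and 38 days from 3 October 2031 (when the application fee is paid) are 26 October 2031 and 10 November 2031 respectively; done 3 November 2031 — within the window.
Step 3 — 6 and 21 days from 3 November 2031 (when on-site notice is posted) are 9 November 2031 and 24 November 2031 respectively; 22 November 2031 falls inside that range.
Step 4 — 11 and 56 days from 6 December 2031 (end of the 14-day comment period, which began when notice is mailed to adjoining owners on 22 November 2031) are 17 December 2031 and 31 January 2032 respectively; done 27 January 2032, which is between those dates.
Step 5 — counting 51 days from 27 January 2032 (when the environmental checklist is filed) gives a deadline of 18 March 2032; done 12 February 2032 — timely.
Step 6 — must wait 20 days from 17 February 2032 (end of the 5-day response period, which began when newspaper notice is published on 12 February 2032), so not before 8 March 2032; done 26 March 2032, after the minimum wait.
Step 7 — 18 and 113 days from 27 January 2032 (when the environmental checklist is filed) are 14 February 2032 and 19 May 2032 respectively; done 13 May 2032 — within the window.

None — every step was satisfied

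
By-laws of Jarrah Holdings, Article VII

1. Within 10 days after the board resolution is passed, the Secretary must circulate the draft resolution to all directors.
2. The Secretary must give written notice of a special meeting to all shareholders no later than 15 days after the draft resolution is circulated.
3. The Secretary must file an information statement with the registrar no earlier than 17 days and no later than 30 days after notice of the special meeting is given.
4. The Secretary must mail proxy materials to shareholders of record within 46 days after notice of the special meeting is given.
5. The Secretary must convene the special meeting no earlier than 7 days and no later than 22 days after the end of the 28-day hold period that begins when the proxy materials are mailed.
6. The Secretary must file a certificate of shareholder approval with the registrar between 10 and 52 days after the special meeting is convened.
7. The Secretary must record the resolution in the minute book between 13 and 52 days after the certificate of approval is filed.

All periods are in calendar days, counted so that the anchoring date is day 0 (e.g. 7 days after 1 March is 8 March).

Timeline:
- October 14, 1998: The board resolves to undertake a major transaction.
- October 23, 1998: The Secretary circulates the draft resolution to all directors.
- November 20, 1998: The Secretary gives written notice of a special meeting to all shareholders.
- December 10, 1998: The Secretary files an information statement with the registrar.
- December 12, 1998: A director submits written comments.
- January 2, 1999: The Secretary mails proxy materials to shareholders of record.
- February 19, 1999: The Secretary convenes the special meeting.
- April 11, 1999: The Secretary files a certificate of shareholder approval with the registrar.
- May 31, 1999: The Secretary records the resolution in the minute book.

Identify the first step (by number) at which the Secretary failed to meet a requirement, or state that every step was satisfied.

Step 1: 10 days after October 14, 1998 (when the board resolution is passed) is October 24, 1998; completed October 23, 1998, before the deadline.
Step 2: 15 days after October 23, 1998 (when the draft resolution is circulated) is November 7, 1998; November 20, 1998 misses that deadline by 13 days.

Step 2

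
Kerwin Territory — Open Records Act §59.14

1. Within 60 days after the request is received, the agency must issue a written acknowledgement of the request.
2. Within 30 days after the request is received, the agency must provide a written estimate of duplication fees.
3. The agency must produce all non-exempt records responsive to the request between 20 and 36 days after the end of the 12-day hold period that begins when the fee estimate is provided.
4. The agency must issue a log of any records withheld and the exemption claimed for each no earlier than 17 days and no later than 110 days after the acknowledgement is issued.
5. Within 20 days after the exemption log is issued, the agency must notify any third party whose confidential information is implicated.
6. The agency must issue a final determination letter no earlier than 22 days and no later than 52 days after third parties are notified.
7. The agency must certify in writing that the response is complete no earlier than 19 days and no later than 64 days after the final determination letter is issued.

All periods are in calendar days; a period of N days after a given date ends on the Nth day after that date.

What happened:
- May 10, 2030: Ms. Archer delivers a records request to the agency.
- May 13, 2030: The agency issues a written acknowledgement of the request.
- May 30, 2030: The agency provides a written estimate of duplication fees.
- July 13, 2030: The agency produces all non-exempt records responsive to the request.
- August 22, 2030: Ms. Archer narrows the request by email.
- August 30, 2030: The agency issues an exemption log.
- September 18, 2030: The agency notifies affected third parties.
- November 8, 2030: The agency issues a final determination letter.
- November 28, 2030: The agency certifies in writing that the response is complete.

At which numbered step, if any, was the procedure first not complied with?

None — every step was satisfied

Step 1 — counting 60 days from May 10, 2030 (when the request is received) gives a deadline of July 9, 2030; completed May 13, 2030, before the deadline.
Step 2 — counting 30 days from May 10, 2030 (when the request is received) gives a deadline of June 9, 2030; completed May 30, 2030, before the deadline.
Step 3 — 20 and 36 days from June 11, 2030 (end of the 12-day hold period, which began when the fee estimate is provided on May 30, 2030) are July 1, 2030 and July 17, 2030 respectively; done July 13, 2030 — within the window.
Step 4 — 17 and 110 days from May 13, 2030 (when the acknowledgement is issued) are May 30, 2030 and August 31, 2030 respectively; done August 30, 2030, which is between those dates.
Step 5 — counting 20 days from August 30, 2030 (when the exemption log is issued) gives a deadline of September 19, 2030; completed September 18, 2030, before the deadline.
Step 6 — 22 and 52 days from September 18, 2030 (when third parties are notified) are October 10, 2030 and November 9, 2030 respectively; done November 8, 2030, which is between those dates.
Step 7 — 19 and 64 days from November 8, 2030 (when the final determination letter is issued) are November 27, 2030 and January 11, 2031 respectively; done November 28, 2030 — within the window.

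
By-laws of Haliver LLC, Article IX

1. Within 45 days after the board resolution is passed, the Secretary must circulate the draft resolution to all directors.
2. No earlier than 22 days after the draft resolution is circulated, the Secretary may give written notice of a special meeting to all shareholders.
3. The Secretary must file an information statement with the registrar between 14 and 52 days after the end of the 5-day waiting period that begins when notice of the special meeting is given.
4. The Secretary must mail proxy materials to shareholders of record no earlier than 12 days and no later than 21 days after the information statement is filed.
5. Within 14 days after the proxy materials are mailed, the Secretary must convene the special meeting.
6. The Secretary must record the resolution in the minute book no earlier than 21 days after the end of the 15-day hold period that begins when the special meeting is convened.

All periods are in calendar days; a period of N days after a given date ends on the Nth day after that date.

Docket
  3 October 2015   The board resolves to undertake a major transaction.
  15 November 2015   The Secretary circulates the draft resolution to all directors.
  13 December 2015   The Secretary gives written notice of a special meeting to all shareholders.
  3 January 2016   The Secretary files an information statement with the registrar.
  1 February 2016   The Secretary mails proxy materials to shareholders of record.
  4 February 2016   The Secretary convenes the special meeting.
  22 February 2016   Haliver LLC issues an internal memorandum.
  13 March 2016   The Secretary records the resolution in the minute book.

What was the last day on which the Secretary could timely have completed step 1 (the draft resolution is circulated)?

Step 1 runs from 3 October 2015, when the board resolution is passed. 45 days after 3 October 2015 is 17 November 2015.

17 November 2015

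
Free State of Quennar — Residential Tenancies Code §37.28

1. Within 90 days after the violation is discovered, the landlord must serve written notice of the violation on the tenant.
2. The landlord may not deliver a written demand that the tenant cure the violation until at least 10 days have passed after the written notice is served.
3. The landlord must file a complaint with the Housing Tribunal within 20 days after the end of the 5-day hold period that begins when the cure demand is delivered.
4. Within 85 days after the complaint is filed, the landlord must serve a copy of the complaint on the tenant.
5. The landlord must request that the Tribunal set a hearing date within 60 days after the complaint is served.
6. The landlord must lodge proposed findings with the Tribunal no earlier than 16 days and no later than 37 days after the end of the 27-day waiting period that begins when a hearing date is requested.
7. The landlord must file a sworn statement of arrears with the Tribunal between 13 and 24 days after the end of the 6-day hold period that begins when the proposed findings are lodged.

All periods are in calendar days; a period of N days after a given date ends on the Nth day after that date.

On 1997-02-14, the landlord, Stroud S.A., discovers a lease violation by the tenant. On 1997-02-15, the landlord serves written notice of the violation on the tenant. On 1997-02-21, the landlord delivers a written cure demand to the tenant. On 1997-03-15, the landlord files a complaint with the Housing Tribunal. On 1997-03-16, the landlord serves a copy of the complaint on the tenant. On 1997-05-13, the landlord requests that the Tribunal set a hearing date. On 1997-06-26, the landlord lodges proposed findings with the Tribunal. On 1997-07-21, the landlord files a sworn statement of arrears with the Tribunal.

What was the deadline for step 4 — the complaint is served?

1997-06-08

Step 4 runs from 1997-03-15, when the complaint is filed. 85 days after 1997-03-15 is 1997-06-08.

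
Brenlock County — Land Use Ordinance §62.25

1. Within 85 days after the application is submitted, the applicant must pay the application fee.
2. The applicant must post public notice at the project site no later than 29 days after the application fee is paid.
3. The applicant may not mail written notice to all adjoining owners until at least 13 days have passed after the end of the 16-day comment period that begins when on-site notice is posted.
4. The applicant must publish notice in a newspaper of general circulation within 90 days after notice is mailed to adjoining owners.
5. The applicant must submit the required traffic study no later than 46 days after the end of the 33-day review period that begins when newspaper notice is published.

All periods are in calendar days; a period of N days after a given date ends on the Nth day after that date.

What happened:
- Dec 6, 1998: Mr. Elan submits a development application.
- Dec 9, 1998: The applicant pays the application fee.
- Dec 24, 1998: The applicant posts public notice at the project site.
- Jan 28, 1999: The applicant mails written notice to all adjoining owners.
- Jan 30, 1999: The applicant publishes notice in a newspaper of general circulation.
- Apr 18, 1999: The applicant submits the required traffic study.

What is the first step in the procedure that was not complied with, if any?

None — every step was satisfied

(1) due by Dec 6, 1998 + 85 days = Mar 1, 1999; done Dec 9, 1998 — timely.
(2) due by Dec 9, 1998 + 29 days = Jan 7, 1999; completed Dec 24, 1998, before the deadline.
(3) permitted from Jan 9, 1999 + 13 days = Jan 22, 1999 onward; done Jan 28, 1999 — permitted.
(4) due by Jan 28, 1999 + 90 days = Apr 28, 1999; Jan 30, 1999 is within that limit.
(5) due by Mar 4, 1999 + 46 days = Apr 19, 1999; completed Apr 18, 1999, before the deadline.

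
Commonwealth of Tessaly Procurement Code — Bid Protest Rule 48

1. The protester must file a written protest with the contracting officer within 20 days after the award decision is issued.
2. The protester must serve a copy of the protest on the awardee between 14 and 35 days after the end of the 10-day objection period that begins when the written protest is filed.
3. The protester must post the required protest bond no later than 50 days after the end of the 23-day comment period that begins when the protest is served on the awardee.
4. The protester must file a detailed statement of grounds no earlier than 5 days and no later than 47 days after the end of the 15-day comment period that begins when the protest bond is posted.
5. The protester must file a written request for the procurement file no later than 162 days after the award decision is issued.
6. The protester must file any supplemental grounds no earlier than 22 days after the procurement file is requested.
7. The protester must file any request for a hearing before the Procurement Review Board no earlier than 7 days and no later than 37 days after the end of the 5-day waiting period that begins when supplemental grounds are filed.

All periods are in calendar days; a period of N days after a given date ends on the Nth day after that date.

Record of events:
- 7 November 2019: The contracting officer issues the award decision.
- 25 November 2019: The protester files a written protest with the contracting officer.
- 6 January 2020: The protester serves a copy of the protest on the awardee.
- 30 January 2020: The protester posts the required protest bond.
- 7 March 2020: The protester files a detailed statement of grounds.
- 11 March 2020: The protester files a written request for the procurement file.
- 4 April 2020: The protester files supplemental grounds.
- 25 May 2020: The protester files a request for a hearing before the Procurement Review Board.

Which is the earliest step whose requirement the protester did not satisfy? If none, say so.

Step 1: 20 days after 7 November 2019 (when the award decision is issued) is 27 November 2019; 25 November 2019 is within that limit.
Step 2: the window is 14–35 days after 5 December 2019 (end of the 10-day objection period, which began when the written protest is filed on 25 November 2019), so 19 December 2019 through 9 January 2020; done 6 January 2020 — within the window.
Step 3: 50 days after 29 January 2020 (end of the 23-day comment period, which began when the protest is served on the awardee on 6 January 2020) is 19 March 2020; 30 January 2020 is within that limit.
Step 4: the window is 5–47 days after 14 February 2020 (end of the 15-day comment period, which began when the protest bond is posted on 30 January 2020), so 19 February 2020 through 1 April 2020; done 7 March 2020, which is between those dates.
Step 5: 162 days after 7 November 2019 (when the award decision is issued) is 17 April 2020; done 11 March 2020 — timely.
Step 6: the earliest permitted date is 22 days after 11 March 2020 (when the procurement file is requested), i.e. 2 April 2020; done 4 April 2020, after the minimum wait.
Step 7: the window is 7–37 days after 9 April 2020 (end of the 5-day waiting period, which began when supplemental grounds are filed on 4 April 2020), so 16 April 2020 through 16 May 2020; 25 May 2020 is 9 days past the end of the window.

Step 7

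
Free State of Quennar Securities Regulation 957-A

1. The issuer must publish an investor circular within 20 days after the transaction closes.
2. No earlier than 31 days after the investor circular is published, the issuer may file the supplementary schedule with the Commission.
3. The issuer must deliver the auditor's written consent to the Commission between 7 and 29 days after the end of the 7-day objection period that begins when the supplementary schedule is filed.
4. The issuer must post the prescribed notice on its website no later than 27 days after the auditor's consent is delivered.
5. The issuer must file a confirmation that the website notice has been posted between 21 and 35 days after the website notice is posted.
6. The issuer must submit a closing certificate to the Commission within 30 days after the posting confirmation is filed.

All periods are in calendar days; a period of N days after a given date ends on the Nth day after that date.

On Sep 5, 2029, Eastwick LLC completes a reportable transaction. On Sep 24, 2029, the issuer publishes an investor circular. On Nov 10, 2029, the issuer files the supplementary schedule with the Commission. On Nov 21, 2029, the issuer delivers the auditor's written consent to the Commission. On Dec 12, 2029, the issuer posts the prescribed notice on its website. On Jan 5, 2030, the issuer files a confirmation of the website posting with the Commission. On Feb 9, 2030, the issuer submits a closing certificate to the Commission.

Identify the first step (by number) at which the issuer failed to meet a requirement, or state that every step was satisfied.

Step 1: 20 days after Sep 5, 2029 (when the transaction closes) is Sep 25, 2029; completed Sep 24, 2029, before the deadline.
Step 2: the earliest permitted date is 31 days after Sep 24, 2029 (when the investor circular is published), i.e. Oct 25, 2029; Nov 10, 2029 is on or after that date.
Step 3: the window is 7–29 days after Nov 17, 2029 (end of the 7-day objection period, which began when the supplementary schedule is filed on Nov 10, 2029), so Nov 24, 2029 through Dec 16, 2029; done Nov 21, 2029 — 3 days before the window opened.
Later steps need not be reached.

Step 3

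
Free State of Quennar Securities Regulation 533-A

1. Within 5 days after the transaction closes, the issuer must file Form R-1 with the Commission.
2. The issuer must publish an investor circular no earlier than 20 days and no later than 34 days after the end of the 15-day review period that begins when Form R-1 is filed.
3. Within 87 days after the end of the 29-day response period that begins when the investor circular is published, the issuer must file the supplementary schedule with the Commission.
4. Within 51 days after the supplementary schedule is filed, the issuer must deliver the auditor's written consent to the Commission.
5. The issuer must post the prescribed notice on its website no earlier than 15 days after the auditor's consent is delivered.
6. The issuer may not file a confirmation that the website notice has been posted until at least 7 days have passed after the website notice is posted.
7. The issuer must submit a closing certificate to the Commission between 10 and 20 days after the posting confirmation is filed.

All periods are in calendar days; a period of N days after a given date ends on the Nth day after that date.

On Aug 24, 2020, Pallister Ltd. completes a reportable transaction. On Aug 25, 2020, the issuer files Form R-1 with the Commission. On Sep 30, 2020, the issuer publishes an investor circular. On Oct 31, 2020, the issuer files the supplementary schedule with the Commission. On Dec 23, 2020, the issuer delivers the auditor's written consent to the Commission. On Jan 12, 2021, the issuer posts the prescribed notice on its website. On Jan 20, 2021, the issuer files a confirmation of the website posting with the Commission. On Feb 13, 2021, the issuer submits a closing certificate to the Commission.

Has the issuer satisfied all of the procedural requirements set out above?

(1) due by Aug 24, 2020 + 5 days = Aug 29, 2020; done Aug 25, 2020 — timely.
(2) the permitted window runs from Sep 9, 2020 + 20 = Sep 29, 2020 to Sep 9, 2020 + 34 = Oct 13, 2020; done Sep 30, 2020 — within the window.
(3) due by Oct 29, 2020 + 87 days = Jan 24, 2021; done Oct 31, 2020 — timely.
(4) due by Oct 31, 2020 + 51 days = Dec 21, 2020; not done until Dec 23, 2020, 2 days after the deadline.
That is the first point of non-compliance.

No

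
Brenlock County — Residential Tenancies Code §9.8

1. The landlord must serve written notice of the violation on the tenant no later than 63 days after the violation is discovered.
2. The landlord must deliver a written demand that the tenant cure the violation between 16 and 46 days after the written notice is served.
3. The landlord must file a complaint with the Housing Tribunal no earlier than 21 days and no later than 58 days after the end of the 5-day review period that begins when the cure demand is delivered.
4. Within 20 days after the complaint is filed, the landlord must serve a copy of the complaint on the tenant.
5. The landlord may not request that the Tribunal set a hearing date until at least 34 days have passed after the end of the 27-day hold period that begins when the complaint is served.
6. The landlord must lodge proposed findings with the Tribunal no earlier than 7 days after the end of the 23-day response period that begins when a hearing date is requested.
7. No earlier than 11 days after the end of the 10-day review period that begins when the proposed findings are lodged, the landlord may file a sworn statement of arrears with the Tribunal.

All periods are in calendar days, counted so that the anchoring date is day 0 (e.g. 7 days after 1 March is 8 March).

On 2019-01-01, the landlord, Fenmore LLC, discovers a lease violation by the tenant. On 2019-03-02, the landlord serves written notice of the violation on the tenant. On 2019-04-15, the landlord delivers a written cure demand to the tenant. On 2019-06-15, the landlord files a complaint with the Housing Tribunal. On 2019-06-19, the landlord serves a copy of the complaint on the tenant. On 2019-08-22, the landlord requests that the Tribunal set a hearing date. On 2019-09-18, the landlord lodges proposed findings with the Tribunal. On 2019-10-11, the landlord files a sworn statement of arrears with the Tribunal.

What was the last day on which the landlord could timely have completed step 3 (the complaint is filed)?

The cure demand is delivered on 2019-04-15; the 5-day review period therefore ends 2019-04-20, and step 3 runs from that date. The window is 21–58 days after 2019-04-20; it closes on 2019-06-17.

2019-06-17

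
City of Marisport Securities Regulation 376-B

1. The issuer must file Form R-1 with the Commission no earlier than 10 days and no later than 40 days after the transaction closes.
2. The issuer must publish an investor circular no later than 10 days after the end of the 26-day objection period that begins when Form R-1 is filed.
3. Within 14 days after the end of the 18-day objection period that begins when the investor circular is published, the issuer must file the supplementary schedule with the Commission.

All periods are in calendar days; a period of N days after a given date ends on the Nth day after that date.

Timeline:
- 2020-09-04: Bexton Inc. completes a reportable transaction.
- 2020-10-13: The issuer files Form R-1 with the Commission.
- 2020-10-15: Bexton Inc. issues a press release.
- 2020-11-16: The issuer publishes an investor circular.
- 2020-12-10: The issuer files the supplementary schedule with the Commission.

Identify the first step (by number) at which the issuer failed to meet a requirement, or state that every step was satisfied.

(1) the permitted window runs from 2020-09-04 + 10 = 2020-09-14 to 2020-09-04 + 40 = 2020-10-14; done 2020-10-13 — within the window.
(2) due by 2020-11-08 + 10 days = 2020-11-18; 2020-11-16 is within that limit.
(3) due by 2020-12-04 + 14 days = 2020-12-18; done 2020-12-10 — timely.

None — every step was satisfied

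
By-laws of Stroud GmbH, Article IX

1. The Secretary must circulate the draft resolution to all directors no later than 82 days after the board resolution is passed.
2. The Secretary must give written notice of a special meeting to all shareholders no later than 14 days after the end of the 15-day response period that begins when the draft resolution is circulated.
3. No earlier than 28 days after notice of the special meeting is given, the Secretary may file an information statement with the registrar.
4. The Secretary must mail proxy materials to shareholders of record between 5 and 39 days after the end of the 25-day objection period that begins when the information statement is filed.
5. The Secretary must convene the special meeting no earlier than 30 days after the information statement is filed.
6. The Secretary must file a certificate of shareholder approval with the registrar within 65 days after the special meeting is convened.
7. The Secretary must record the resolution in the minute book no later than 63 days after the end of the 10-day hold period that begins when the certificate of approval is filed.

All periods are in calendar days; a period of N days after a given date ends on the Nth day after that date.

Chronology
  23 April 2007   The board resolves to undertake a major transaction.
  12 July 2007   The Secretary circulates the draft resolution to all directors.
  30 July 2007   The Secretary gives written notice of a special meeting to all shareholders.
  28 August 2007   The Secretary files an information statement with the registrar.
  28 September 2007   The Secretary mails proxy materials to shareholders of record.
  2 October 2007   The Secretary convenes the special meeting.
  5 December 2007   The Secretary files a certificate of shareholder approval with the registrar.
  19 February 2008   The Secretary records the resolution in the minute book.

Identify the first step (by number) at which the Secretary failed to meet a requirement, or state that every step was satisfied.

Step 7

Step 1 — counting 82 days from 23 April 2007 (when the board resolution is passed) gives a deadline of 14 July 2007; completed 12 July 2007, before the deadline.
Step 2 — counting 14 days from 27 July 2007 (end of the 15-day response period, which began when the draft resolution is circulated on 12 July 2007) gives a deadline of 10 August 2007; done 30 July 2007 — timely.
Step 3 — must wait 28 days from 30 July 2007 (when notice of the special meeting is given), so not before 27 August 2007; 28 August 2007 is on or after that date.
Step 4 — 5 and 39 days from 22 September 2007 (end of the 25-day objection period, which began when the information statement is filed on 28 August 2007) are 27 September 2007 and 31 October 2007 respectively; 28 September 2007 falls inside that range.
Step 5 — must wait 30 days from 28 August 2007 (when the information statement is filed), so not before 27 September 2007; 2 October 2007 is on or after that date.
Step 6 — counting 65 days from 2 October 2007 (when the special meeting is convened) gives a deadline of 6 December 2007; done 5 December 2007 — timely.
Step 7 — counting 63 days from 15 December 2007 (end of the 10-day hold period, which began when the certificate of approval is filed on 5 December 2007) gives a deadline of 16 February 2008; done 19 February 2008 — 3 days late.
That is the first point of non-compliance.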